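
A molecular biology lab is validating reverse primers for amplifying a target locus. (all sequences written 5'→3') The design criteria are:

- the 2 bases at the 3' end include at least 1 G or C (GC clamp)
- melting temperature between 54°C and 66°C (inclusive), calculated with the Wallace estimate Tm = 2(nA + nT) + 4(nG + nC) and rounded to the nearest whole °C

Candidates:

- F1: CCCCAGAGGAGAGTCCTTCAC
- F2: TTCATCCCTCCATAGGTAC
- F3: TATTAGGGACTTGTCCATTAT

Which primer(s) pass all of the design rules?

F1 (21 nt, A=5 T=3 G=5 C=8): 3' end AC has 1 G/C ✓; Tm = 2·8 + 4·13 = 68°C, outside 54–66°C ✗ — fails.
F2 (19 nt, A=4 T=6 G=2 C=7): 3' end AC has 1 G/C ✓; Tm = 2·10 + 4·9 = 56°C ✓ — passes.
F3 (21 nt, A=5 T=9 G=4 C=3): 3' end AT has 0 G/C, need ≥1 ✗; Tm = 2·14 + 4·7 = 56°C ✓ — fails.

F2 only.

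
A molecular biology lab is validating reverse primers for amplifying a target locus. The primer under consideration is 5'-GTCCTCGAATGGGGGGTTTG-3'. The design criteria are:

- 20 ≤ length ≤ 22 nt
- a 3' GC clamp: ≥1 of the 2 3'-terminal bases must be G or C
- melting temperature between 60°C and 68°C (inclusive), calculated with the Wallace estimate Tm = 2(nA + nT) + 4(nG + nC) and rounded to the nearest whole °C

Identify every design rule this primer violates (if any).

Base counts: A=2, T=6, G=9, C=3 (length 20).
length: length 20 ✓
GC clamp: 3' end TG has 1 G/C ✓
Tm: Tm = 2·8 + 4·12 = 64°C ✓

Meets all criteria.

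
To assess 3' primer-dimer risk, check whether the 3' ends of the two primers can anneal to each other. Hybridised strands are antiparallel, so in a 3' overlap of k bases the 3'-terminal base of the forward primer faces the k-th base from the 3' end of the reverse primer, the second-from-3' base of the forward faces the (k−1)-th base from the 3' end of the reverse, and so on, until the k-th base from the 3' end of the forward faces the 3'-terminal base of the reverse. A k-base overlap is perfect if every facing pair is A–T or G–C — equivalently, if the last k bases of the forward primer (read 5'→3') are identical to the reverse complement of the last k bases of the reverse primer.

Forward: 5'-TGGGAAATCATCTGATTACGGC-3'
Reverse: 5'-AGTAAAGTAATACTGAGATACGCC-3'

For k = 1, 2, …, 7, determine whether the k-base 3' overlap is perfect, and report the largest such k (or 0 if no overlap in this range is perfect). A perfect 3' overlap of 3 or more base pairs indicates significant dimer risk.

Longest perfect overlap: 3 complementary base pairs; significant dimer risk (threshold 3).

Last 7 bases (5'→3') — forward …TTACGGC, reverse …ATACGCC.
Reverse complement of the reverse primer's last 7 bases: GGCGTAT; its first k bases are the reverse complement of the reverse primer's last k bases, so a perfect k-base overlap needs the forward primer's last k bases to equal them.
Comparing (forward last k vs required): k=1: C vs G ✗; k=2: GC vs GG ✗; k=3: GGC vs GGC ✓; k=4: CGGC vs GGCG ✗; k=5: ACGGC vs GGCGT ✗; k=6: TACGGC vs GGCGTA ✗; k=7: TTACGGC vs GGCGTAT ✗.
Only k = 3 is perfect, so the longest perfect 3' overlap is 3.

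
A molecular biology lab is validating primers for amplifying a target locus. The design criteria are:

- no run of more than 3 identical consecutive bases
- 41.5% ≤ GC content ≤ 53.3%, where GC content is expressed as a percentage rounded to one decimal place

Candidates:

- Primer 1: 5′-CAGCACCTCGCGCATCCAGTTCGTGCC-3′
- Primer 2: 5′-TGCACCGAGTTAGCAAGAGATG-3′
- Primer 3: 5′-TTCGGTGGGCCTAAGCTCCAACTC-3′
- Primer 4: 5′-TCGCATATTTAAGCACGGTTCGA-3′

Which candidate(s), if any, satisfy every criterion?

Primer 1 (27 nt, A=4 T=5 G=6 C=12): longest run = 2 ✓; GC 18/27 = 66.7%, outside 41.5–53.3% ✗ — fails.
Primer 2 (22 nt, A=7 T=4 G=7 C=4): longest run = 2 ✓; GC 11/22 = 50.0% ✓ — passes.
Primer 3 (24 nt, A=4 T=6 G=6 C=8): longest run = 3 ✓; GC 14/24 = 58.3%, outside 41.5–53.3% ✗ — fails.
Primer 4 (23 nt, A=6 T=7 G=5 C=5): longest run = 3 ✓; GC 10/23 = 43.5% ✓ — passes.

Primer 2 and Primer 4.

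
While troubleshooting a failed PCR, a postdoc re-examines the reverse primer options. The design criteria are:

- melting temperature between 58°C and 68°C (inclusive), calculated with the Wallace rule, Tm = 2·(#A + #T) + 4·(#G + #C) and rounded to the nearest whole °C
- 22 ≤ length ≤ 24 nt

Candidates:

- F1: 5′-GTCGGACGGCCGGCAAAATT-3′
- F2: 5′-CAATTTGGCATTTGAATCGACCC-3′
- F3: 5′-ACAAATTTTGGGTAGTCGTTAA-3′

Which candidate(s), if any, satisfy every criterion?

F2 and F3.

F1 (20 nt, A=5 T=3 G=7 C=5): Tm = 2·8 + 4·12 = 64°C ✓; length 20, outside 22–24 ✗ — fails.
F2 (23 nt, A=6 T=7 G=4 C=6): Tm = 2·13 + 4·10 = 66°C ✓; length 23 ✓ — passes.
F3 (22 nt, A=7 T=8 G=5 C=2): Tm = 2·15 + 4·7 = 58°C ✓; length 22 ✓ — passes.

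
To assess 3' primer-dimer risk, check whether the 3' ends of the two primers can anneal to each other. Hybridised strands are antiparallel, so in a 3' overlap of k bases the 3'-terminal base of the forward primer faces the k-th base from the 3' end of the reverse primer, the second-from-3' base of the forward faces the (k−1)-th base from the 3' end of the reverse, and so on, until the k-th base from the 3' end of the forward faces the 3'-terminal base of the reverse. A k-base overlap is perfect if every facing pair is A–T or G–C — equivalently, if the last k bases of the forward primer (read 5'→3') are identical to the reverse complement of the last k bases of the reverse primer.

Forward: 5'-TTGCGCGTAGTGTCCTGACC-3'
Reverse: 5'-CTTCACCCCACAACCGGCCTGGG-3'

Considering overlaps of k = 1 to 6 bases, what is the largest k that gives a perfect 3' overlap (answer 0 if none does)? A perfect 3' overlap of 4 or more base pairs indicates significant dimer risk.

Longest perfect overlap: 2 complementary base pairs; below the dimer-risk threshold (threshold 4).

Last 6 bases (5'→3') — forward …CTGACC, reverse …CCTGGG.
Reverse complement of the reverse primer's last 6 bases: CCCAGG; its first k bases are the reverse complement of the reverse primer's last k bases, so a perfect k-base overlap needs the forward primer's last k bases to equal them.
Comparing (forward last k vs required): k=1: C vs C ✓; k=2: CC vs CC ✓; k=3: ACC vs CCC ✗; k=4: GACC vs CCCA ✗; k=5: TGACC vs CCCAG ✗; k=6: CTGACC vs CCCAGG ✗.
Perfect overlaps at k = 1, 2; the largest is 2.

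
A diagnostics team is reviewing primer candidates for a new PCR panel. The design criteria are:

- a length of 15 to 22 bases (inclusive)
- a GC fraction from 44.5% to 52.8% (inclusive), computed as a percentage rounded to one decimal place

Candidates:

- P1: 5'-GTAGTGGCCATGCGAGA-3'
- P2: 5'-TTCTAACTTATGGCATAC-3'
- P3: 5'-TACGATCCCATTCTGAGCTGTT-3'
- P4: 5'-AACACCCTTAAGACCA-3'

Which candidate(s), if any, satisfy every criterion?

P3 only.

P1 (17 nt, A=4 T=3 G=7 C=3): length 17 ✓; GC 10/17 = 58.8%, outside 44.5–52.8% ✗ — fails.
P2 (18 nt, A=5 T=7 G=2 C=4): length 18 ✓; GC 6/18 = 33.3%, outside 44.5–52.8% ✗ — fails.
P3 (22 nt, A=4 T=8 G=4 C=6): length 22 ✓; GC 10/22 = 45.5% ✓ — passes.
P4 (16 nt, A=7 T=2 G=1 C=6): length 16 ✓; GC 7/16 = 43.8%, outside 44.5–52.8% ✗ — fails.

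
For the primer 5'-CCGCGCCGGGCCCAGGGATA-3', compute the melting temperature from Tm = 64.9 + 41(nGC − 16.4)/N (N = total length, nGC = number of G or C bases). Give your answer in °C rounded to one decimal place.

64.1°C

Base counts: A=3, T=1, G=8, C=8; G+C = 16, N = 20.
Tm = 64.9 + 41·(16 − 16.4)/20 = 64.9 + -16.40/20 = 64.1°C.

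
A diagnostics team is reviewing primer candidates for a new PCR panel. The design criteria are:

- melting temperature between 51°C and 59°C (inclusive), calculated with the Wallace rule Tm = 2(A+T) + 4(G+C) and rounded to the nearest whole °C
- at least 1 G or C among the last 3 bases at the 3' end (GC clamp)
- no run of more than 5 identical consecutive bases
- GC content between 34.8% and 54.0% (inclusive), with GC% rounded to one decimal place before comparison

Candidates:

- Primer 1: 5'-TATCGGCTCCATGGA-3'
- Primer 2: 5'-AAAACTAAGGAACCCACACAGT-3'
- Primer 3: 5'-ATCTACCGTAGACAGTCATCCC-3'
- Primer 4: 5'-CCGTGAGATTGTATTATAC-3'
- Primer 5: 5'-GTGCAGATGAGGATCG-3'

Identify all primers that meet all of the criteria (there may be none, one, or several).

Primer 1 (15 nt, A=3 T=4 G=4 C=4): Tm = 2·7 + 4·8 = 46°C, outside 51–59°C ✗; 3' end GGA has 2 G/C ✓; longest run = 2 ✓; GC 8/15 = 53.3% ✓ — fails.
Primer 2 (22 nt, A=11 T=2 G=3 C=6): Tm = 2·13 + 4·9 = 62°C, outside 51–59°C ✗; 3' end AGT has 1 G/C ✓; longest run = 4 ✓; GC 9/22 = 40.9% ✓ — fails.
Primer 3 (22 nt, A=6 T=5 G=3 C=8): Tm = 2·11 + 4·11 = 66°C, outside 51–59°C ✗; 3' end CCC has 3 G/C ✓; longest run = 3 ✓; GC 11/22 = 50.0% ✓ — fails.
Primer 4 (19 nt, A=5 T=7 G=4 C=3): Tm = 2·12 + 4·7 = 52°C ✓; 3' end TAC has 1 G/C ✓; longest run = 2 ✓; GC 7/19 = 36.8% ✓ — passes.
Primer 5 (16 nt, A=4 T=3 G=7 C=2): Tm = 2·7 + 4·9 = 50°C, outside 51–59°C ✗; 3' end TCG has 2 G/C ✓; longest run = 2 ✓; GC 9/16 = 56.3%, outside 34.8–54.0% ✗ — fails.

Primer 4 only.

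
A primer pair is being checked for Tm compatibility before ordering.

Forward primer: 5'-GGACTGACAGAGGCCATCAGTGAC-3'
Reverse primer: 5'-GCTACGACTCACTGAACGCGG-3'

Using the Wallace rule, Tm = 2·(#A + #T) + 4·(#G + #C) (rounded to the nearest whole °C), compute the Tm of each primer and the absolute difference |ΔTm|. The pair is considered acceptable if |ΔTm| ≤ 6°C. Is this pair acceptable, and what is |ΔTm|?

|ΔTm| = 8°C; the pair is not acceptable.

Forward: A=7 T=3 G=8 C=6 → Tm = 2·10 + 4·14 = 76°C.
Reverse: A=5 T=3 G=6 C=7 → Tm = 2·8 + 4·13 = 68°C.
|ΔTm| = |76 − 68| = 8°C, > 6°C.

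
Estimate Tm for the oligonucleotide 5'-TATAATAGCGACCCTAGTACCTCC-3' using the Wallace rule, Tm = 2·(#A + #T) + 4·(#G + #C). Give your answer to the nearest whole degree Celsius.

70°C

Base counts: A=7, T=6, G=3, C=8 (length 24).
Tm = 2·(7+6) + 4·(3+8) = 2·13 + 4·11 = 26 + 44 = 70°C.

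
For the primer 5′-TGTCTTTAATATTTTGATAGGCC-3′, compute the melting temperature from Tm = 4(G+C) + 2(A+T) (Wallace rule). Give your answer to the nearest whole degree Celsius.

Base counts: A=5, T=11, G=4, C=3 (length 23).
Tm = 2·(5+11) + 4·(4+3) = 2·16 + 4·7 = 32 + 28 = 60°C.

60°C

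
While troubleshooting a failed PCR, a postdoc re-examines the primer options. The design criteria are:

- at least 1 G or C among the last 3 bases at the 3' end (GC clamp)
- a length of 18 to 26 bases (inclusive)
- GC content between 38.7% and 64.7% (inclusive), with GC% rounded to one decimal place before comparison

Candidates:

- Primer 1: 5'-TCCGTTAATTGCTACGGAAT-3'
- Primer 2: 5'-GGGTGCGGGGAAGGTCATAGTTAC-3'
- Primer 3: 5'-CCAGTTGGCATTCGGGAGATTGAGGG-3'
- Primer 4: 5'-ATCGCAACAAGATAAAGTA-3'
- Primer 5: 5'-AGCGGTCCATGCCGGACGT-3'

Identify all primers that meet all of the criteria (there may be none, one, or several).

Primer 1 (20 nt, A=5 T=7 G=4 C=4): 3' end AAT has 0 G/C, need ≥1 ✗; length 20 ✓; GC 8/20 = 40.0% ✓ — fails.
Primer 2 (24 nt, A=5 T=5 G=11 C=3): 3' end TAC has 1 G/C ✓; length 24 ✓; GC 14/24 = 58.3% ✓ — passes.
Primer 3 (26 nt, A=5 T=6 G=11 C=4): 3' end GGG has 3 G/C ✓; length 26 ✓; GC 15/26 = 57.7% ✓ — passes.
Primer 4 (19 nt, A=10 T=3 G=3 C=3): 3' end GTA has 1 G/C ✓; length 19 ✓; GC 6/19 = 31.6%, outside 38.7–64.7% ✗ — fails.
Primer 5 (19 nt, A=3 T=3 G=7 C=6): 3' end CGT has 2 G/C ✓; length 19 ✓; GC 13/19 = 68.4%, outside 38.7–64.7% ✗ — fails.

Primer 2 and Primer 3.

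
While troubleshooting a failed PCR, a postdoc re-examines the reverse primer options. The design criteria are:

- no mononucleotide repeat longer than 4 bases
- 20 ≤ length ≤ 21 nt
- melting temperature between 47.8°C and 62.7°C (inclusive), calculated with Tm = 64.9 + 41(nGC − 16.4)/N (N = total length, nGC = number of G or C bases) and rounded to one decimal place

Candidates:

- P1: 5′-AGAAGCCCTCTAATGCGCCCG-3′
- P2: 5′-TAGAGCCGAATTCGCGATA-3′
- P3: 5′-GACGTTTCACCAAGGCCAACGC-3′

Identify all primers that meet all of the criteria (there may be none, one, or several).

P1 (21 nt, A=5 T=3 G=5 C=8): longest run = 3 ✓; length 21 ✓; Tm = 64.9 + 41·(13 − 16.4)/21 = 58.3°C ✓ — passes.
P2 (19 nt, A=6 T=4 G=5 C=4): longest run = 2 ✓; length 19, outside 20–21 ✗; Tm = 64.9 + 41·(9 − 16.4)/19 = 48.9°C ✓ — fails.
P3 (22 nt, A=6 T=3 G=5 C=8): longest run = 3 ✓; length 22, outside 20–21 ✗; Tm = 64.9 + 41·(13 − 16.4)/22 = 58.6°C ✓ — fails.

P1 only.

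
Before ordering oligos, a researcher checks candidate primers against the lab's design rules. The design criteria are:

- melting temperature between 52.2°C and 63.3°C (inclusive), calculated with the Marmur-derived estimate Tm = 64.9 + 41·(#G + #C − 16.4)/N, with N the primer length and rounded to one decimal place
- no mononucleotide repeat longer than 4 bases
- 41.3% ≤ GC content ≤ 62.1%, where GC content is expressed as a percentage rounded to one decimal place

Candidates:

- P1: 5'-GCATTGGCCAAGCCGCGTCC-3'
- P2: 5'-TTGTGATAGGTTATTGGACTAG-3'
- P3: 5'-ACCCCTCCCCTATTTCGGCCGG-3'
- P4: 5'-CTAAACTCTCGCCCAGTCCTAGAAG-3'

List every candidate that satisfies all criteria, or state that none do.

P4 only.

P1 (20 nt, A=3 T=3 G=6 C=8): Tm = 64.9 + 41·(14 − 16.4)/20 = 60.0°C ✓; longest run = 2 ✓; GC 14/20 = 70.0%, outside 41.3–62.1% ✗ — fails.
P2 (22 nt, A=5 T=9 G=7 C=1): Tm = 64.9 + 41·(8 − 16.4)/22 = 49.2°C, outside 52.2–63.3°C ✗; longest run = 2 ✓; GC 8/22 = 36.4%, outside 41.3–62.1% ✗ — fails.
P3 (22 nt, A=2 T=5 G=4 C=11): Tm = 64.9 + 41·(15 − 16.4)/22 = 62.3°C ✓; longest run = 4 ✓; GC 15/22 = 68.2%, outside 41.3–62.1% ✗ — fails.
P4 (25 nt, A=7 T=5 G=4 C=9): Tm = 64.9 + 41·(13 − 16.4)/25 = 59.3°C ✓; longest run = 3 ✓; GC 13/25 = 52.0% ✓ — passes.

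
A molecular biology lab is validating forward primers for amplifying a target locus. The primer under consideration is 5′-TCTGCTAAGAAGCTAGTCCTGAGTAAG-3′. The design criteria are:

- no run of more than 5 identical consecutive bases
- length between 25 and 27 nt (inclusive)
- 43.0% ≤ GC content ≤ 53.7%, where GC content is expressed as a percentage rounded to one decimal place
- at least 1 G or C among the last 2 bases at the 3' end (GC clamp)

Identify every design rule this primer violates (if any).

Meets all criteria.

Base counts: A=8, T=7, G=7, C=5 (length 27).
homopolymer run: longest run = 2 ✓
length: length 27 ✓
GC content: GC 12/27 = 44.4% ✓
GC clamp: 3' end AG has 1 G/C ✓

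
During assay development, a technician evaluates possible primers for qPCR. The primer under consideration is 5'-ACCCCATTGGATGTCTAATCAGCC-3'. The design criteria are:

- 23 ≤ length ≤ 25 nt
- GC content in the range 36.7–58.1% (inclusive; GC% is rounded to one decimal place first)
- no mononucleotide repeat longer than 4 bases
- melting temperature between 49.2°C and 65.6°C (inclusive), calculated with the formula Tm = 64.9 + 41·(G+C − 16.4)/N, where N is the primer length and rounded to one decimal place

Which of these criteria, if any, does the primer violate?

Base counts: A=6, T=6, G=4, C=8 (length 24).
length: length 24 ✓
GC content: GC 12/24 = 50.0% ✓
homopolymer run: longest run = 4 ✓
Tm: Tm = 64.9 + 41·(12 − 16.4)/24 = 57.4°C ✓

Meets all criteria.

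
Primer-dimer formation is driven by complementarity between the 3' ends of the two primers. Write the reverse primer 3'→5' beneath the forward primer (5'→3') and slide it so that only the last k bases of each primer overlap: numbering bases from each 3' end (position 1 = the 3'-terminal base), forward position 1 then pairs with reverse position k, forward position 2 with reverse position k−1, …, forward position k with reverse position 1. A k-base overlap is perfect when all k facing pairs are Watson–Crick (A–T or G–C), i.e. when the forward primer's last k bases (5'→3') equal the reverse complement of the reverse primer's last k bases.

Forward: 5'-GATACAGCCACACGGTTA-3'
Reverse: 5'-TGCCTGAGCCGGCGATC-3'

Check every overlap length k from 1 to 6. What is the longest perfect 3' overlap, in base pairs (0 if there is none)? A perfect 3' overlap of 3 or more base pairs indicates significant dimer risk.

Longest perfect overlap: 0 complementary base pairs; below the dimer-risk threshold (threshold 3).

Last 6 bases (5'→3') — forward …CGGTTA, reverse …GCGATC.
Reverse complement of the reverse primer's last 6 bases: GATCGC; its first k bases are the reverse complement of the reverse primer's last k bases, so a perfect k-base overlap needs the forward primer's last k bases to equal them.
Comparing (forward last k vs required): k=1: A vs G ✗; k=2: TA vs GA ✗; k=3: TTA vs GAT ✗; k=4: GTTA vs GATC ✗; k=5: GGTTA vs GATCG ✗; k=6: CGGTTA vs GATCGC ✗.
No overlap length from 1 to 6 is perfect, so the longest perfect 3' overlap is 0.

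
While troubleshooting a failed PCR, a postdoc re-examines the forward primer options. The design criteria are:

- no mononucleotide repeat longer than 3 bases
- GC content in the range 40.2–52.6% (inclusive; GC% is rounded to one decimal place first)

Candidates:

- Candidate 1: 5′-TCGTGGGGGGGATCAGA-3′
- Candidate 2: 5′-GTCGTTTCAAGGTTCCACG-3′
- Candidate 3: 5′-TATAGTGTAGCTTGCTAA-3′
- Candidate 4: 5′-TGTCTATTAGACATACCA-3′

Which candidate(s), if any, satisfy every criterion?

Candidate 2 only.

Candidate 1 (17 nt, A=3 T=3 G=9 C=2): longest run = 7, exceeds 3 ✗; GC 11/17 = 64.7%, outside 40.2–52.6% ✗ — fails.
Candidate 2 (19 nt, A=3 T=6 G=5 C=5): longest run = 3 ✓; GC 10/19 = 52.6% ✓ — passes.
Candidate 3 (18 nt, A=5 T=7 G=4 C=2): longest run = 2 ✓; GC 6/18 = 33.3%, outside 40.2–52.6% ✗ — fails.
Candidate 4 (18 nt, A=6 T=6 G=2 C=4): longest run = 2 ✓; GC 6/18 = 33.3%, outside 40.2–52.6% ✗ — fails.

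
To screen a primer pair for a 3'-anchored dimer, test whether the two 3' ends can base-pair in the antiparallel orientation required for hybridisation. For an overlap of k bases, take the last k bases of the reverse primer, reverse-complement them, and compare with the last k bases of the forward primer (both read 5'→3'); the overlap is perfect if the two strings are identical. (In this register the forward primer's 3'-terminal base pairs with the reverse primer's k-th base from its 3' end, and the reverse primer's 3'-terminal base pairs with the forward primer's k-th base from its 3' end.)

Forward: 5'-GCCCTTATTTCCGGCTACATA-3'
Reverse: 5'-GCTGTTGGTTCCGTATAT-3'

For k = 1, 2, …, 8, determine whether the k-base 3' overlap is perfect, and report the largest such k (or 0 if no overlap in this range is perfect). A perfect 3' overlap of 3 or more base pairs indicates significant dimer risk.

Last 8 bases (5'→3') — forward …GCTACATA, reverse …CCGTATAT.
Reverse complement of the reverse primer's last 8 bases: ATATACGG; its first k bases are the reverse complement of the reverse primer's last k bases, so a perfect k-base overlap needs the forward primer's last k bases to equal them.
Comparing (forward last k vs required): k=1: A vs A ✓; k=2: TA vs AT ✗; k=3: ATA vs ATA ✓; k=4: CATA vs ATAT ✗; k=5: ACATA vs ATATA ✗; k=6: TACATA vs ATATAC ✗; k=7: CTACATA vs ATATACG ✗; k=8: GCTACATA vs ATATACGG ✗.
Perfect overlaps at k = 1, 3; the largest is 3.

Longest perfect overlap: 3 complementary base pairs; significant dimer risk (threshold 3).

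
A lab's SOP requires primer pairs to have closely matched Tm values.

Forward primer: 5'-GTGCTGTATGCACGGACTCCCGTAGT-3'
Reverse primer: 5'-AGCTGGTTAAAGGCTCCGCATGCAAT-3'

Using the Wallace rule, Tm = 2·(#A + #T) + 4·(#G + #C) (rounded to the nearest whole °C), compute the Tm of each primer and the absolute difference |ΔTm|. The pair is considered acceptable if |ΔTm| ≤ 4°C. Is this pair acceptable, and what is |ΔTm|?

|ΔTm| = 4°C; the pair is acceptable.

Forward: A=4 T=7 G=8 C=7 → Tm = 2·11 + 4·15 = 82°C.
Reverse: A=7 T=6 G=7 C=6 → Tm = 2·13 + 4·13 = 78°C.
|ΔTm| = |82 − 78| = 4°C, ≤ 4°C.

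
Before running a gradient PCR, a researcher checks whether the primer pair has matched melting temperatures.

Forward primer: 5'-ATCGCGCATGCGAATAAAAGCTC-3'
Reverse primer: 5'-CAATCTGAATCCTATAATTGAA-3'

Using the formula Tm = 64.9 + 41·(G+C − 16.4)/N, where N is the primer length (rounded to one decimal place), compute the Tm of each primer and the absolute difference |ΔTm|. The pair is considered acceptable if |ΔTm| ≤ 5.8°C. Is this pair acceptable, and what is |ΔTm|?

Forward: G+C = 11, N = 23 → Tm = 64.9 + 41·(11 − 16.4)/23 = 55.3°C.
Reverse: G+C = 6, N = 22 → Tm = 64.9 + 41·(6 − 16.4)/22 = 45.5°C.
|ΔTm| = |55.3 − 45.5| = 9.8°C, > 5.8°C.

|ΔTm| = 9.8°C; the pair is not acceptable.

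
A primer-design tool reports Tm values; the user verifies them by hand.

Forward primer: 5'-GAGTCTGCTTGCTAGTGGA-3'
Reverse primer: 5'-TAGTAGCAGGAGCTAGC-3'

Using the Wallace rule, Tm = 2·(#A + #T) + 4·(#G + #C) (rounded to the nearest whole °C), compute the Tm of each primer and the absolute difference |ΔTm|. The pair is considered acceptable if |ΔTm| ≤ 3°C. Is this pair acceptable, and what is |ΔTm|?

Forward: A=3 T=6 G=7 C=3 → Tm = 2·9 + 4·10 = 58°C.
Reverse: A=5 T=3 G=6 C=3 → Tm = 2·8 + 4·9 = 52°C.
|ΔTm| = |58 − 52| = 6°C, > 3°C.

|ΔTm| = 6°C; the pair is not acceptable.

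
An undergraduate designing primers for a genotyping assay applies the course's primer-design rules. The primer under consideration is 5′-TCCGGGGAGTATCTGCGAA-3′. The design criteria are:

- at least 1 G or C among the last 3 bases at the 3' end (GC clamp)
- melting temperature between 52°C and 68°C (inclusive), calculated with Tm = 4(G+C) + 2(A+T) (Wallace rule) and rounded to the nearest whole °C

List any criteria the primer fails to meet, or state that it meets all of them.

Meets all criteria.

Base counts: A=4, T=4, G=7, C=4 (length 19).
GC clamp: 3' end GAA has 1 G/C ✓
Tm: Tm = 2·8 + 4·11 = 60°C ✓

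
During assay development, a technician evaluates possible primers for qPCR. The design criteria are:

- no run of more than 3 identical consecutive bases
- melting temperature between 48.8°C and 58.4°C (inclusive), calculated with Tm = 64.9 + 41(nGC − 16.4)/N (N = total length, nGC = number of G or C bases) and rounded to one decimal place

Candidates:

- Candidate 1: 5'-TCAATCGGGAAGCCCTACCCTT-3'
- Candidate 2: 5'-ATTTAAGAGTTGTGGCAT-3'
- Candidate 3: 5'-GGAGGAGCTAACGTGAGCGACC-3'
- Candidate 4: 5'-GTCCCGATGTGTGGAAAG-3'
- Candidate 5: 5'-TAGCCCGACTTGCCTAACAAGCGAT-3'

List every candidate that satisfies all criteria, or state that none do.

Candidate 1 (22 nt, A=5 T=5 G=4 C=8): longest run = 3 ✓; Tm = 64.9 + 41·(12 − 16.4)/22 = 56.7°C ✓ — passes.
Candidate 2 (18 nt, A=5 T=7 G=5 C=1): longest run = 3 ✓; Tm = 64.9 + 41·(6 − 16.4)/18 = 41.2°C, outside 48.8–58.4°C ✗ — fails.
Candidate 3 (22 nt, A=6 T=2 G=9 C=5): longest run = 2 ✓; Tm = 64.9 + 41·(14 − 16.4)/22 = 60.4°C, outside 48.8–58.4°C ✗ — fails.
Candidate 4 (18 nt, A=4 T=4 G=7 C=3): longest run = 3 ✓; Tm = 64.9 + 41·(10 − 16.4)/18 = 50.3°C ✓ — passes.
Candidate 5 (25 nt, A=7 T=5 G=5 C=8): longest run = 3 ✓; Tm = 64.9 + 41·(13 − 16.4)/25 = 59.3°C, outside 48.8–58.4°C ✗ — fails.

Candidate 1 and Candidate 4.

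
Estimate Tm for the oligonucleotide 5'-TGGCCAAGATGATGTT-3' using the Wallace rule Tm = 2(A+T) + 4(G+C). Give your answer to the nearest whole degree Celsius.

Base counts: A=4, T=5, G=5, C=2 (length 16).
Tm = 2·(4+5) + 4·(5+2) = 2·9 + 4·7 = 18 + 28 = 46°C.

46°C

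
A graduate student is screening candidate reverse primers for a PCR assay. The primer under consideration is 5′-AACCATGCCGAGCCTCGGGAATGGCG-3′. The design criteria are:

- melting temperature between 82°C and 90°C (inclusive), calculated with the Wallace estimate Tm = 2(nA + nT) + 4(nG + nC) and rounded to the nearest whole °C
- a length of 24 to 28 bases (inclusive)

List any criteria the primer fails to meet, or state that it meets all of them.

Base counts: A=6, T=3, G=9, C=8 (length 26).
Tm: Tm = 2·9 + 4·17 = 86°C ✓
length: length 26 ✓

Meets all criteria.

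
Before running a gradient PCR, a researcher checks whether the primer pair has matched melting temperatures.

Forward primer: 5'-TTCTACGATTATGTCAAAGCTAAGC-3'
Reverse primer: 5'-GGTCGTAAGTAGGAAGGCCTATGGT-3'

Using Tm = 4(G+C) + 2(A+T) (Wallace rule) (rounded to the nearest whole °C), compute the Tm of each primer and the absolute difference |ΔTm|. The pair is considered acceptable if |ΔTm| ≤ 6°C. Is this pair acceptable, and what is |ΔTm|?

Forward: A=8 T=8 G=4 C=5 → Tm = 2·16 + 4·9 = 68°C.
Reverse: A=6 T=6 G=10 C=3 → Tm = 2·12 + 4·13 = 76°C.
|ΔTm| = |68 − 76| = 8°C, > 6°C.

|ΔTm| = 8°C; the pair is not acceptable.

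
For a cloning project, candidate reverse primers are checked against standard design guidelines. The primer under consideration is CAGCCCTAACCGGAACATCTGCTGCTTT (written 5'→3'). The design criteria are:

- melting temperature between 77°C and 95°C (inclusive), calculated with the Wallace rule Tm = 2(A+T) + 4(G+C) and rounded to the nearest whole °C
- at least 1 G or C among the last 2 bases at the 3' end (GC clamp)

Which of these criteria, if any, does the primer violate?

Fails: GC clamp.

Base counts: A=6, T=7, G=5, C=10 (length 28).
Tm: Tm = 2·13 + 4·15 = 86°C ✓
GC clamp: 3' end TT has 0 G/C, need ≥1 ✗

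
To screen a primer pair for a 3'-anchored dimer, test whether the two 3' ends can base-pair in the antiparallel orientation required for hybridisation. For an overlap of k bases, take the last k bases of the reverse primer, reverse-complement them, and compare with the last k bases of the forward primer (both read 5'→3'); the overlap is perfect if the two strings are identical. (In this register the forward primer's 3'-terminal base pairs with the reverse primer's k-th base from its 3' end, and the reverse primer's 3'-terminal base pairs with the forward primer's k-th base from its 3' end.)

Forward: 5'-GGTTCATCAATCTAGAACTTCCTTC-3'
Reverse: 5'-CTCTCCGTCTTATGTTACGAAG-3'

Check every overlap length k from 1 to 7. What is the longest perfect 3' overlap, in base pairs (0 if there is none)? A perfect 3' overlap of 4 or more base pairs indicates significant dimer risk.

Longest perfect overlap: 4 complementary base pairs; significant dimer risk (threshold 4).

Last 7 bases (5'→3') — forward …TTCCTTC, reverse …TACGAAG.
Reverse complement of the reverse primer's last 7 bases: CTTCGTA; its first k bases are the reverse complement of the reverse primer's last k bases, so a perfect k-base overlap needs the forward primer's last k bases to equal them.
Comparing (forward last k vs required): k=1: C vs C ✓; k=2: TC vs CT ✗; k=3: TTC vs CTT ✗; k=4: CTTC vs CTTC ✓; k=5: CCTTC vs CTTCG ✗; k=6: TCCTTC vs CTTCGT ✗; k=7: TTCCTTC vs CTTCGTA ✗.
Perfect overlaps at k = 1, 4; the largest is 4.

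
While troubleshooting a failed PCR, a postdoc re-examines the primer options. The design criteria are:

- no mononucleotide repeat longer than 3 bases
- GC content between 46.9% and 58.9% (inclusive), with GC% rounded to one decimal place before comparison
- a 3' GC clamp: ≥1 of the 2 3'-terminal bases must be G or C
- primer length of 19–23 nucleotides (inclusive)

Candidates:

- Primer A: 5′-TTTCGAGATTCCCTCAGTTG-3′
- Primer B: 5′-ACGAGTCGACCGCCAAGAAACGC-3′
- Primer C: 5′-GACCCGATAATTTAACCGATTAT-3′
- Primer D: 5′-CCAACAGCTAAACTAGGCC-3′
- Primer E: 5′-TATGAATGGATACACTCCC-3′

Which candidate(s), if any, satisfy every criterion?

Primer D only.

Primer A (20 nt, A=3 T=8 G=4 C=5): longest run = 3 ✓; GC 9/20 = 45.0%, outside 46.9–58.9% ✗; 3' end TG has 1 G/C ✓; length 20 ✓ — fails.
Primer B (23 nt, A=8 T=1 G=6 C=8): longest run = 3 ✓; GC 14/23 = 60.9%, outside 46.9–58.9% ✗; 3' end GC has 2 G/C ✓; length 23 ✓ — fails.
Primer C (23 nt, A=8 T=7 G=3 C=5): longest run = 3 ✓; GC 8/23 = 34.8%, outside 46.9–58.9% ✗; 3' end AT has 0 G/C, need ≥1 ✗; length 23 ✓ — fails.
Primer D (19 nt, A=7 T=2 G=3 C=7): longest run = 3 ✓; GC 10/19 = 52.6% ✓; 3' end CC has 2 G/C ✓; length 19 ✓ — passes.
Primer E (19 nt, A=6 T=5 G=3 C=5): longest run = 3 ✓; GC 8/19 = 42.1%, outside 46.9–58.9% ✗; 3' end CC has 2 G/C ✓; length 19 ✓ — fails.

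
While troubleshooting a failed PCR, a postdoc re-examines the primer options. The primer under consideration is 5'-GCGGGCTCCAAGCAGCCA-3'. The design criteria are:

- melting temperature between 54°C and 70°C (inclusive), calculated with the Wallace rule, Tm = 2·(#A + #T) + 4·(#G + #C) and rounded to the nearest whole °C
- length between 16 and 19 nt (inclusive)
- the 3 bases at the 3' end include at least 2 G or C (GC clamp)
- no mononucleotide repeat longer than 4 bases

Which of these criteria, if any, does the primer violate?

Base counts: A=4, T=1, G=6, C=7 (length 18).
Tm: Tm = 2·5 + 4·13 = 62°C ✓
length: length 18 ✓
GC clamp: 3' end CCA has 2 G/C ✓
homopolymer run: longest run = 3 ✓

Meets all criteria.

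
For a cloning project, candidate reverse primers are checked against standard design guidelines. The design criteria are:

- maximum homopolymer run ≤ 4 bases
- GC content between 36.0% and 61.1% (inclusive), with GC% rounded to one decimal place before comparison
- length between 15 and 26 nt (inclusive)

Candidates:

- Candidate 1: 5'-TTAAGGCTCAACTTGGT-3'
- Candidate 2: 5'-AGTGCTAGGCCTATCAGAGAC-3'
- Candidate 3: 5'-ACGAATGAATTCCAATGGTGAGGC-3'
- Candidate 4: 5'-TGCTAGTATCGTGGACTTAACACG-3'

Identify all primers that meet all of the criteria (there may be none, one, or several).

Candidate 1, Candidate 2, Candidate 3 and Candidate 4.

Candidate 1 (17 nt, A=4 T=6 G=4 C=3): longest run = 2 ✓; GC 7/17 = 41.2% ✓; length 17 ✓ — passes.
Candidate 2 (21 nt, A=6 T=4 G=6 C=5): longest run = 2 ✓; GC 11/21 = 52.4% ✓; length 21 ✓ — passes.
Candidate 3 (24 nt, A=8 T=5 G=7 C=4): longest run = 2 ✓; GC 11/24 = 45.8% ✓; length 24 ✓ — passes.
Candidate 4 (24 nt, A=6 T=7 G=6 C=5): longest run = 2 ✓; GC 11/24 = 45.8% ✓; length 24 ✓ — passes.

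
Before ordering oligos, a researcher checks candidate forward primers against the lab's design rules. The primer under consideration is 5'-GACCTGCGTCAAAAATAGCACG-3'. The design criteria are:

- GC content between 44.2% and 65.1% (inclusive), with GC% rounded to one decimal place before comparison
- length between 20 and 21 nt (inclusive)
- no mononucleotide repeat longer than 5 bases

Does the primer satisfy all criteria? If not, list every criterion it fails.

Base counts: A=8, T=3, G=5, C=6 (length 22).
GC content: GC 11/22 = 50.0% ✓
length: length 22, outside 20–21 ✗
homopolymer run: longest run = 5 ✓

Fails: length.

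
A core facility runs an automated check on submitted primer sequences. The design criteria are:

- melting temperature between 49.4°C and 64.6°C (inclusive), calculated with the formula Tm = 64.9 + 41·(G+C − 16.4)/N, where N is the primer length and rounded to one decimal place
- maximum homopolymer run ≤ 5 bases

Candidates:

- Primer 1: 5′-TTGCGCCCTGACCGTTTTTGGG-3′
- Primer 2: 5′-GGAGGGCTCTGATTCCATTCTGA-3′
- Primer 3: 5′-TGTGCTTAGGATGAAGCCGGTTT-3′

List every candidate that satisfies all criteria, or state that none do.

Primer 1 (22 nt, A=1 T=8 G=7 C=6): Tm = 64.9 + 41·(13 − 16.4)/22 = 58.6°C ✓; longest run = 5 ✓ — passes.
Primer 2 (23 nt, A=4 T=7 G=7 C=5): Tm = 64.9 + 41·(12 − 16.4)/23 = 57.1°C ✓; longest run = 3 ✓ — passes.
Primer 3 (23 nt, A=4 T=8 G=8 C=3): Tm = 64.9 + 41·(11 − 16.4)/23 = 55.3°C ✓; longest run = 3 ✓ — passes.

Primer 1, Primer 2 and Primer 3.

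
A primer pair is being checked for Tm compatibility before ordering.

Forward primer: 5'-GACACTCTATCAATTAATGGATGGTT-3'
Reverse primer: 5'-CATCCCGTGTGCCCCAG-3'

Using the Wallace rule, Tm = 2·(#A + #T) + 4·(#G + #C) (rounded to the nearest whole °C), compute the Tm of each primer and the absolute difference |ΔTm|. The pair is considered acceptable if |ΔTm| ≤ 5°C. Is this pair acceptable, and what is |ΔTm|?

|ΔTm| = 12°C; the pair is not acceptable.

Forward: A=8 T=9 G=5 C=4 → Tm = 2·17 + 4·9 = 70°C.
Reverse: A=2 T=3 G=4 C=8 → Tm = 2·5 + 4·12 = 58°C.
|ΔTm| = |70 − 58| = 12°C, > 5°C.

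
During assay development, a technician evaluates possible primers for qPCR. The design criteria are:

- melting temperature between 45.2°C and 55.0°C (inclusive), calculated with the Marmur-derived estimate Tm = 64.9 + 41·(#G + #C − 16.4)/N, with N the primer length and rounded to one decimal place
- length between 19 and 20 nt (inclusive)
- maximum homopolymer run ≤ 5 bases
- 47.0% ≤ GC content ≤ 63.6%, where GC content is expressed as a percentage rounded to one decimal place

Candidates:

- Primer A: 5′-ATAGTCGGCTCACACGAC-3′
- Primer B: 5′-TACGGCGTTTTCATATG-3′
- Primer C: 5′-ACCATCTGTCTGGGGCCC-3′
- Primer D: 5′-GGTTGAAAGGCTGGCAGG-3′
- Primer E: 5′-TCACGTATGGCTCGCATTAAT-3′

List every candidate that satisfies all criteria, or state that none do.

Primer A (18 nt, A=5 T=3 G=4 C=6): Tm = 64.9 + 41·(10 − 16.4)/18 = 50.3°C ✓; length 18, outside 19–20 ✗; longest run = 2 ✓; GC 10/18 = 55.6% ✓ — fails.
Primer B (17 nt, A=3 T=7 G=4 C=3): Tm = 64.9 + 41·(7 − 16.4)/17 = 42.2°C, outside 45.2–55.0°C ✗; length 17, outside 19–20 ✗; longest run = 4 ✓; GC 7/17 = 41.2%, outside 47.0–63.6% ✗ — fails.
Primer C (18 nt, A=2 T=4 G=5 C=7): Tm = 64.9 + 41·(12 − 16.4)/18 = 54.9°C ✓; length 18, outside 19–20 ✗; longest run = 4 ✓; GC 12/18 = 66.7%, outside 47.0–63.6% ✗ — fails.
Primer D (18 nt, A=4 T=3 G=9 C=2): Tm = 64.9 + 41·(11 − 16.4)/18 = 52.6°C ✓; length 18, outside 19–20 ✗; longest run = 3 ✓; GC 11/18 = 61.1% ✓ — fails.
Primer E (21 nt, A=5 T=7 G=4 C=5): Tm = 64.9 + 41·(9 − 16.4)/21 = 50.5°C ✓; length 21, outside 19–20 ✗; longest run = 2 ✓; GC 9/21 = 42.9%, outside 47.0–63.6% ✗ — fails.

None of the candidates satisfy all criteria.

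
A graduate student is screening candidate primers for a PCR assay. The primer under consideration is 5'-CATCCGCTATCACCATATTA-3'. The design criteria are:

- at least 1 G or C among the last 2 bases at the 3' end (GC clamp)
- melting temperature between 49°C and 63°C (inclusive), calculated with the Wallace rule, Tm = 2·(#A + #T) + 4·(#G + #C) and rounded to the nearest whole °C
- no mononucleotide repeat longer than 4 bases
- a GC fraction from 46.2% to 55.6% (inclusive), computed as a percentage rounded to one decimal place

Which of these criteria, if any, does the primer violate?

Base counts: A=6, T=6, G=1, C=7 (length 20).
GC clamp: 3' end TA has 0 G/C, need ≥1 ✗
Tm: Tm = 2·12 + 4·8 = 56°C ✓
homopolymer run: longest run = 2 ✓
GC content: GC 8/20 = 40.0%, outside 46.2–55.6% ✗

Fails: GC clamp, GC content.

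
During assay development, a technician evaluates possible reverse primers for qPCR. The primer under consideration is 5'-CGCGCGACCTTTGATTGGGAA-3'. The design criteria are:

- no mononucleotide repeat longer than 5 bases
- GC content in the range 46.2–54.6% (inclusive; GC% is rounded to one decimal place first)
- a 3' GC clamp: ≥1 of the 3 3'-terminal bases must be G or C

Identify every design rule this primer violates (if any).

Fails: GC content.

Base counts: A=4, T=5, G=7, C=5 (length 21).
homopolymer run: longest run = 3 ✓
GC content: GC 12/21 = 57.1%, outside 46.2–54.6% ✗
GC clamp: 3' end GAA has 1 G/C ✓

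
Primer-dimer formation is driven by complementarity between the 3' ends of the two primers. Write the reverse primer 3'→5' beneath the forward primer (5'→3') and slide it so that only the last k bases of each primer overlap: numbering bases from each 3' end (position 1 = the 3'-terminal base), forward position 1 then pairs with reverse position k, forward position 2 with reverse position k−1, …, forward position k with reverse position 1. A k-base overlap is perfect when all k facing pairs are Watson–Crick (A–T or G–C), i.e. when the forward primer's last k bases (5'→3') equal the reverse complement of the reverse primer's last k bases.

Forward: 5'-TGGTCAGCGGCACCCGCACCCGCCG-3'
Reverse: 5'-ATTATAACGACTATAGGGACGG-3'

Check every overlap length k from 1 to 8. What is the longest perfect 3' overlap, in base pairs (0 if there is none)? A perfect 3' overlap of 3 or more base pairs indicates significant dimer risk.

Longest perfect overlap: 3 complementary base pairs; significant dimer risk (threshold 3).

Last 8 bases (5'→3') — forward …ACCCGCCG, reverse …AGGGACGG.
Reverse complement of the reverse primer's last 8 bases: CCGTCCCT; its first k bases are the reverse complement of the reverse primer's last k bases, so a perfect k-base overlap needs the forward primer's last k bases to equal them.
Comparing (forward last k vs required): k=1: G vs C ✗; k=2: CG vs CC ✗; k=3: CCG vs CCG ✓; k=4: GCCG vs CCGT ✗; k=5: CGCCG vs CCGTC ✗; k=6: CCGCCG vs CCGTCC ✗; k=7: CCCGCCG vs CCGTCCC ✗; k=8: ACCCGCCG vs CCGTCCCT ✗.
Only k = 3 is perfect, so the longest perfect 3' overlap is 3.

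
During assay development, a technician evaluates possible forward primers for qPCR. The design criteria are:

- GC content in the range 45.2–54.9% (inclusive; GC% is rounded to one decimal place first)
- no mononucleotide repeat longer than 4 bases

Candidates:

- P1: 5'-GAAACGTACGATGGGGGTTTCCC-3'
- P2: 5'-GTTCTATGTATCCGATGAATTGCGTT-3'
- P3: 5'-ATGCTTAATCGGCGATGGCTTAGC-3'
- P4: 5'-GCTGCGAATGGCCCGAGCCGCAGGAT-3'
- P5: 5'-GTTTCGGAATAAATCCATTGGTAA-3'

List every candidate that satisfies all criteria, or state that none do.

P3 only.

P1 (23 nt, A=5 T=5 G=8 C=5): GC 13/23 = 56.5%, outside 45.2–54.9% ✗; longest run = 5, exceeds 4 ✗ — fails.
P2 (26 nt, A=5 T=11 G=6 C=4): GC 10/26 = 38.5%, outside 45.2–54.9% ✗; longest run = 2 ✓ — fails.
P3 (24 nt, A=5 T=7 G=7 C=5): GC 12/24 = 50.0% ✓; longest run = 2 ✓ — passes.
P4 (26 nt, A=5 T=3 G=10 C=8): GC 18/26 = 69.2%, outside 45.2–54.9% ✗; longest run = 3 ✓ — fails.
P5 (24 nt, A=8 T=8 G=5 C=3): GC 8/24 = 33.3%, outside 45.2–54.9% ✗; longest run = 3 ✓ — fails.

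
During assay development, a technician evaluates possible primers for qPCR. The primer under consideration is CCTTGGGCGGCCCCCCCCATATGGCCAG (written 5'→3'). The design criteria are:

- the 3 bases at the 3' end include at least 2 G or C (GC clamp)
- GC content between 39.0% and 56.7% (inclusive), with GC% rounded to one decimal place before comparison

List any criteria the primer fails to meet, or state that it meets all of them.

Base counts: A=3, T=4, G=8, C=13 (length 28).
GC clamp: 3' end CAG has 2 G/C ✓
GC content: GC 21/28 = 75.0%, outside 39.0–56.7% ✗

Fails: GC content.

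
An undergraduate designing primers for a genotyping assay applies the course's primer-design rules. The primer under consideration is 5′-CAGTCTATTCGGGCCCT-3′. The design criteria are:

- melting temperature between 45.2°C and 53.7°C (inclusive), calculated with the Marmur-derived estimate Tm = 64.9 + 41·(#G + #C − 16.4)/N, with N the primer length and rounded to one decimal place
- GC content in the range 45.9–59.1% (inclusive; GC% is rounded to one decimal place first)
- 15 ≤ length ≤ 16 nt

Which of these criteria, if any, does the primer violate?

Fails: length.

Base counts: A=2, T=5, G=4, C=6 (length 17).
Tm: Tm = 64.9 + 41·(10 − 16.4)/17 = 49.5°C ✓
GC content: GC 10/17 = 58.8% ✓
length: length 17, outside 15–16 ✗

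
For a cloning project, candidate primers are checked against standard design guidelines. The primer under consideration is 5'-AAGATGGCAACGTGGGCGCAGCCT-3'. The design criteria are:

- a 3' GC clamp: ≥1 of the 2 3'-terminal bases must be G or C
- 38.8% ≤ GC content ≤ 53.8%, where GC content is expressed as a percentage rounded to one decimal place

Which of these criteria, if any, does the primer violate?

Fails: GC content.

Base counts: A=6, T=3, G=9, C=6 (length 24).
GC clamp: 3' end CT has 1 G/C ✓
GC content: GC 15/24 = 62.5%, outside 38.8–53.8% ✗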